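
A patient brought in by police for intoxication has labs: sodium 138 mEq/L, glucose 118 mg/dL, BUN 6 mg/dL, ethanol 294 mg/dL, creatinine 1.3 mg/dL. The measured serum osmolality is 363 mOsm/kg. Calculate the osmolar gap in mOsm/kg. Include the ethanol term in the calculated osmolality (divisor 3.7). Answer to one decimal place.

-1.2 mOsm/kg

Calculated osmolality = 2·Na + glucose/18 + BUN/2.8 + ethanol/3.7
= 2·138 + 118/18 + 6/2.8 + 294/3.7
= 276 + 6.56 + 2.14 + 79.46
= 364.16 mOsm/kg ≈ 364.2 mOsm/kg
Osmolar gap = measured − calculated = 363 − 364.2 = -1.2 mOsm/kg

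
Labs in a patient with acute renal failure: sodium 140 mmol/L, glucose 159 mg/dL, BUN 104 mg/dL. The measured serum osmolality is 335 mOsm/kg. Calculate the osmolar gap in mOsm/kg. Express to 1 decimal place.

Calculated osmolality = 2·Na + glucose/18 + BUN/2.8
= 2·140 + 159/18 + 104/2.8
= 280 + 8.83 + 37.14
= 325.97 mOsm/kg ≈ 326.0 mOsm/kg
Osmolar gap = measured − calculated = 335 − 326.0 = 9.0 mOsm/kg

9.0 mOsm/kg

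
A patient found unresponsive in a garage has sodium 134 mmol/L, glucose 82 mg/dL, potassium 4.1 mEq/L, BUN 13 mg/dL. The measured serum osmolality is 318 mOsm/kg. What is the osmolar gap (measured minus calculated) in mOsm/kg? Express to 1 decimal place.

Calculated osmolality = 2·Na + glucose/18 + BUN/2.8
= 2·134 + 82/18 + 13/2.8
= 268 + 4.56 + 4.64
= 277.2 mOsm/kg ≈ 277.2 mOsm/kg
Osmolar gap = measured − calculated = 318 − 277.2 = 40.8 mOsm/kg

40.8 mOsm/kg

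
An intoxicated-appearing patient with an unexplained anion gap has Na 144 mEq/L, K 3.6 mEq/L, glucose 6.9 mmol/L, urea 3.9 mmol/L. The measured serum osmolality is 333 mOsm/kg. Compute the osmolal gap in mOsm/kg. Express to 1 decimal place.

34.2 mOsm/kg

Calculated osmolality = 2·Na + glucose + urea
= 2·144 + 6.9 + 3.9
= 288 + 6.90 + 3.90
= 298.8 mOsm/kg ≈ 298.8 mOsm/kg
Osmolar gap = measured − calculated = 333 − 298.8 = 34.2 mOsm/kg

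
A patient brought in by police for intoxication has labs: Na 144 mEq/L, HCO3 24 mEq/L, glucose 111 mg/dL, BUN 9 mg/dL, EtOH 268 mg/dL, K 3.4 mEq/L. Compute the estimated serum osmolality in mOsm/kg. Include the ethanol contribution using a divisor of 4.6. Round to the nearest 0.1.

Calculated osmolality = 2·Na + glucose/18 + BUN/2.8 + ethanol/4.6
= 2·144 + 111/18 + 9/2.8 + 268/4.6
= 288 + 6.17 + 3.21 + 58.26
= 355.64 mOsm/kg

355.6 mOsm/kg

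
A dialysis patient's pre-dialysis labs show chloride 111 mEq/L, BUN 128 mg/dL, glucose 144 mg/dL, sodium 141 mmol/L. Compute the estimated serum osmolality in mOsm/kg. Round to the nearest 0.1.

335.7 mOsm/kg

Calculated osmolality = 2·Na + glucose/18 + BUN/2.8
= 2·141 + 144/18 + 128/2.8
= 282 + 8 + 45.71
= 335.71 mOsm/kg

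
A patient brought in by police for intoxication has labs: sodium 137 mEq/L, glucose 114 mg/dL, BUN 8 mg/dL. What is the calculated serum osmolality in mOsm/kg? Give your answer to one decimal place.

Calculated osmolality = 2·Na + glucose/18 + BUN/2.8
= 2·137 + 114/18 + 8/2.8
= 274 + 6.33 + 2.86
= 283.19 mOsm/kg

283.2 mOsm/kg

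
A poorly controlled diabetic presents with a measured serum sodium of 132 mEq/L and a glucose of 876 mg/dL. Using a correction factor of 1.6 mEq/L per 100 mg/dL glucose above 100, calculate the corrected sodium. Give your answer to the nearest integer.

Corrected Na = measured Na + 1.6 · (glucose − 100)/100
= 132 + 1.6 · (876 − 100)/100
= 132 + 12.4
= 144.4 mEq/L

144 mEq/L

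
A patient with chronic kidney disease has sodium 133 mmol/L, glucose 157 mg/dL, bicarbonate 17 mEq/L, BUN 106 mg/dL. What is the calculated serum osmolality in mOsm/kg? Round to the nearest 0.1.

312.6 mOsm/kg

Calculated osmolality = 2·Na + glucose/18 + BUN/2.8
= 2·133 + 157/18 + 106/2.8
= 266 + 8.72 + 37.86
= 312.58 mOsm/kg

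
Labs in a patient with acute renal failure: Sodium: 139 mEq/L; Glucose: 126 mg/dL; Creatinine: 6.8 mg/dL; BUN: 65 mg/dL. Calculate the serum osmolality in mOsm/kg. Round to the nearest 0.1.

Calculated osmolality = 2·Na + glucose/18 + BUN/2.8
= 2·139 + 126/18 + 65/2.8
= 278 + 7 + 23.21
= 308.21 mOsm/kg

308.2 mOsm/kg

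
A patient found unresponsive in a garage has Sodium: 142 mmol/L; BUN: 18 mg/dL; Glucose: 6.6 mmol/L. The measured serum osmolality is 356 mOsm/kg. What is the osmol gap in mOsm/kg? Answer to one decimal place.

59.0 mOsm/kg

Calculated osmolality = 2·Na + glucose + BUN/2.8
= 2·142 + 6.6 + 18/2.8
= 284 + 6.60 + 6.43
= 297.03 mOsm/kg ≈ 297.0 mOsm/kg
Osmolar gap = measured − calculated = 356 − 297.0 = 59.0 mOsm/kg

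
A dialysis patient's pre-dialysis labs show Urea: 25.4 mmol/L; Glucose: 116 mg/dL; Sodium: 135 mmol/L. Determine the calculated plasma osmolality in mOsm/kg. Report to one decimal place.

Calculated osmolality = 2·Na + glucose/18 + urea
= 2·135 + 116/18 + 25.4
= 270 + 6.44 + 25.40
= 301.84 mOsm/kg

301.8 mOsm/kg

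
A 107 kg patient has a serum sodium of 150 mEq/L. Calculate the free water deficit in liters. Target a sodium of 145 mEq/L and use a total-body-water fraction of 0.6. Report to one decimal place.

TBW = 0.6 · 107 = 64.2 L
Free water deficit = TBW · (Na/145 − 1)
= 64.2 · (150/145 − 1)
= 64.2 · 0.0345
= 2.21 L

2.2 L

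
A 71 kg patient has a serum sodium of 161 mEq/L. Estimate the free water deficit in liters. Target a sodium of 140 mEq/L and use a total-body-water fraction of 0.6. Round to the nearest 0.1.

TBW = 0.6 · 71 = 42.6 L
Free water deficit = TBW · (Na/140 − 1)
= 42.6 · (161/140 − 1)
= 42.6 · 0.15
= 6.39 L

6.4 L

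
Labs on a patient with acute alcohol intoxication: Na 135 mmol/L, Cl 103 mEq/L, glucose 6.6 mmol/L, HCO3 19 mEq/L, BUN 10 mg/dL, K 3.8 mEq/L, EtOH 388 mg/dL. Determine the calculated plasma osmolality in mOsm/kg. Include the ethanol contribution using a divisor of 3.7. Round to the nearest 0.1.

385.0 mOsm/kg

Calculated osmolality = 2·Na + glucose + BUN/2.8 + ethanol/3.7
= 2·135 + 6.6 + 10/2.8 + 388/3.7
= 270 + 6.60 + 3.57 + 104.86
= 385.03 mOsm/kg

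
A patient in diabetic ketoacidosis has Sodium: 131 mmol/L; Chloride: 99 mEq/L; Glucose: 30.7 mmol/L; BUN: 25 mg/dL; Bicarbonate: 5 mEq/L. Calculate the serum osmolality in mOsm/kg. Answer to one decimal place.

301.6 mOsm/kg

Calculated osmolality = 2·Na + glucose + BUN/2.8
= 2·131 + 30.7 + 25/2.8
= 262 + 30.70 + 8.93
= 301.63 mOsm/kg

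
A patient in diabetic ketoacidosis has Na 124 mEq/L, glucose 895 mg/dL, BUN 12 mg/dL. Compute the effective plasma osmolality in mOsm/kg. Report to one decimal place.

297.7 mOsm/kg

Effective osmolality excludes urea (freely permeant across cell membranes):
2·Na + glucose/18
= 2·124 + 895/18
= 248 + 49.72
= 297.72 mOsm/kg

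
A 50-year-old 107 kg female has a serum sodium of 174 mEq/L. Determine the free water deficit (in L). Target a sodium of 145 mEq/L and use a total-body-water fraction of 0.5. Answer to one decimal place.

TBW = 0.5 · 107 = 53.5 L
Free water deficit = TBW · (Na/145 − 1)
= 53.5 · (174/145 − 1)
= 53.5 · 0.2
= 10.7 L

10.7 L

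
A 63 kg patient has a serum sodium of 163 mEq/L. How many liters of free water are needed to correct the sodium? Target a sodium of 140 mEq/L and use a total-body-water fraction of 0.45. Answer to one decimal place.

TBW = 0.45 · 63 = 28.35 L
Free water deficit = TBW · (Na/140 − 1)
= 28.35 · (163/140 − 1)
= 28.35 · 0.1643
= 4.66 L

4.7 L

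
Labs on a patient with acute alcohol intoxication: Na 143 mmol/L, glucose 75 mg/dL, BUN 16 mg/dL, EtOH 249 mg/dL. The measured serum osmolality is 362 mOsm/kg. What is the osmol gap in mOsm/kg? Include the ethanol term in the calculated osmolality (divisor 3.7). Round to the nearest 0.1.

-1.2 mOsm/kg

Calculated osmolality = 2·Na + glucose/18 + BUN/2.8 + ethanol/3.7
= 2·143 + 75/18 + 16/2.8 + 249/3.7
= 286 + 4.17 + 5.71 + 67.30
= 363.18 mOsm/kg ≈ 363.2 mOsm/kg
Osmolar gap = measured − calculated = 362 − 363.2 = -1.2 mOsm/kg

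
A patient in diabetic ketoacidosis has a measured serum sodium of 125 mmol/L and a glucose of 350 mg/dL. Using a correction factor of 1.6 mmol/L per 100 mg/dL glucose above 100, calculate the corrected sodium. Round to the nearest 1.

Corrected Na = measured Na + 1.6 · (glucose − 100)/100
= 125 + 1.6 · (350 − 100)/100
= 125 + 4
= 129 mmol/L

129 mmol/L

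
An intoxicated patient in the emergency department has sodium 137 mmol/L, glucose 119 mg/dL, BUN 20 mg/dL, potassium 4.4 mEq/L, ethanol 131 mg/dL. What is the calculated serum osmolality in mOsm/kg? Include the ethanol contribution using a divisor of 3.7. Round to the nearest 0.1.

323.2 mOsm/kg

Calculated osmolality = 2·Na + glucose/18 + BUN/2.8 + ethanol/3.7
= 2·137 + 119/18 + 20/2.8 + 131/3.7
= 274 + 6.61 + 7.14 + 35.41
= 323.16 mOsm/kg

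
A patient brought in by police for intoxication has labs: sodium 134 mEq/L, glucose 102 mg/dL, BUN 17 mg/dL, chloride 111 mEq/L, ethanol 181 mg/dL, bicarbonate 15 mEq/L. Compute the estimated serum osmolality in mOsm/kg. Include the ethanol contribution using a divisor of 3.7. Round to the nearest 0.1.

Calculated osmolality = 2·Na + glucose/18 + BUN/2.8 + ethanol/3.7
= 2·134 + 102/18 + 17/2.8 + 181/3.7
= 268 + 5.67 + 6.07 + 48.92
= 328.66 mOsm/kg

328.7 mOsm/kg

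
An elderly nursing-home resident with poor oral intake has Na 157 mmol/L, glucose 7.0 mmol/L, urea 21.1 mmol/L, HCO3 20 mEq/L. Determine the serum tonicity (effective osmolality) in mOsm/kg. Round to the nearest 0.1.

321.0 mOsm/kg

Effective osmolality excludes urea (freely permeant across cell membranes):
2·Na + glucose
= 2·157 + 7
= 314 + 7
= 321 mOsm/kg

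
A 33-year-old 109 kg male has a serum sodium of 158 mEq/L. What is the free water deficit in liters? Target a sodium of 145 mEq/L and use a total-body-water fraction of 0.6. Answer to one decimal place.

TBW = 0.6 · 109 = 65.4 L
Free water deficit = TBW · (Na/145 − 1)
= 65.4 · (158/145 − 1)
= 65.4 · 0.0897
= 5.87 L

5.9 L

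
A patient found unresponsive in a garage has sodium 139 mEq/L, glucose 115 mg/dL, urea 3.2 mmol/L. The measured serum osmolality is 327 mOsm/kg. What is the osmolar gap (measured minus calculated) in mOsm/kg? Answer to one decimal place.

39.4 mOsm/kg

Calculated osmolality = 2·Na + glucose/18 + urea
= 2·139 + 115/18 + 3.2
= 278 + 6.39 + 3.20
= 287.59 mOsm/kg ≈ 287.6 mOsm/kg
Osmolar gap = measured − calculated = 327 − 287.6 = 39.4 mOsm/kg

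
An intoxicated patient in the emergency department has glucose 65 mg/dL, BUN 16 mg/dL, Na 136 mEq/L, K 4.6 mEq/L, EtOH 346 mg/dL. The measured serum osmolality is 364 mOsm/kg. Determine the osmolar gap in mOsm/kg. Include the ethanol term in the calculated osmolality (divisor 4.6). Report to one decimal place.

Calculated osmolality = 2·Na + glucose/18 + BUN/2.8 + ethanol/4.6
= 2·136 + 65/18 + 16/2.8 + 346/4.6
= 272 + 3.61 + 5.71 + 75.22
= 356.54 mOsm/kg ≈ 356.5 mOsm/kg
Osmolar gap = measured − calculated = 364 − 356.5 = 7.5 mOsm/kg

7.5 mOsm/kg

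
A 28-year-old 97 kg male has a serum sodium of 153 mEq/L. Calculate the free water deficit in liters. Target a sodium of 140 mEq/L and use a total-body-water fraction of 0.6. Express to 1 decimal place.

5.4 L

TBW = 0.6 · 97 = 58.2 L
Free water deficit = TBW · (Na/140 − 1)
= 58.2 · (153/140 − 1)
= 58.2 · 0.0929
= 5.41 L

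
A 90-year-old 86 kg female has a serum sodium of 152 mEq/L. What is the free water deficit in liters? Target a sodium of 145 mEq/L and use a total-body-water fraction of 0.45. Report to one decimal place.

TBW = 0.45 · 86 = 38.7 L
Free water deficit = TBW · (Na/145 − 1)
= 38.7 · (152/145 − 1)
= 38.7 · 0.0483
= 1.87 L

1.9 L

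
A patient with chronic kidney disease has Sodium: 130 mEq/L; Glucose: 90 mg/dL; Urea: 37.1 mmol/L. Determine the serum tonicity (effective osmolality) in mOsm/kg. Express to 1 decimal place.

Effective osmolality excludes urea (freely permeant across cell membranes):
2·Na + glucose/18
= 2·130 + 90/18
= 260 + 5
= 265 mOsm/kg

265.0 mOsm/kg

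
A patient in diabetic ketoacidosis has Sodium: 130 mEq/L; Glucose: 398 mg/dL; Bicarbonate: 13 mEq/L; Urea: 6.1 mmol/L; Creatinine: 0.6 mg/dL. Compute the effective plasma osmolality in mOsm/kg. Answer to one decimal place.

282.1 mOsm/kg

Effective osmolality excludes urea (freely permeant across cell membranes):
2·Na + glucose/18
= 2·130 + 398/18
= 260 + 22.11
= 282.11 mOsm/kg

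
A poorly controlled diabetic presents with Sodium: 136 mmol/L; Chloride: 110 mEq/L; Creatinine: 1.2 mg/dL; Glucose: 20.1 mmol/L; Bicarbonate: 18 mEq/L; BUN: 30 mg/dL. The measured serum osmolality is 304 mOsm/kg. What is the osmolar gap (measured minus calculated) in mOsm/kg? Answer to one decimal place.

1.2 mOsm/kg

Calculated osmolality = 2·Na + glucose + BUN/2.8
= 2·136 + 20.1 + 30/2.8
= 272 + 20.10 + 10.71
= 302.81 mOsm/kg ≈ 302.8 mOsm/kg
Osmolar gap = measured − calculated = 304 − 302.8 = 1.2 mOsm/kg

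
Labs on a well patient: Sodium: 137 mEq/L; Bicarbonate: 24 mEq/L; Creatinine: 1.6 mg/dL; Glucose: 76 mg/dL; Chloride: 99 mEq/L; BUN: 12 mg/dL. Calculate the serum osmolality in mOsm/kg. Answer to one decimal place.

Calculated osmolality = 2·Na + glucose/18 + BUN/2.8
= 2·137 + 76/18 + 12/2.8
= 274 + 4.22 + 4.29
= 282.51 mOsm/kg

282.5 mOsm/kg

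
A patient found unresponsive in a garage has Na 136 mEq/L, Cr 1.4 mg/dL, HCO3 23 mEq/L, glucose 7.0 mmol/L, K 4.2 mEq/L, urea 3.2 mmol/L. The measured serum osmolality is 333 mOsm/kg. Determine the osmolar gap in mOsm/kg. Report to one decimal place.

Calculated osmolality = 2·Na + glucose + urea
= 2·136 + 7 + 3.2
= 272 + 7 + 3.20
= 282.2 mOsm/kg ≈ 282.2 mOsm/kg
Osmolar gap = measured − calculated = 333 − 282.2 = 50.8 mOsm/kg

50.8 mOsm/kg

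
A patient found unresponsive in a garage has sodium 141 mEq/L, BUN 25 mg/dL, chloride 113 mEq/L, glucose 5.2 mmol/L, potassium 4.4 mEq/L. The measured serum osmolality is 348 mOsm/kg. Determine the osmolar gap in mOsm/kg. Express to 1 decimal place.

Calculated osmolality = 2·Na + glucose + BUN/2.8
= 2·141 + 5.2 + 25/2.8
= 282 + 5.20 + 8.93
= 296.13 mOsm/kg ≈ 296.1 mOsm/kg
Osmolar gap = measured − calculated = 348 − 296.1 = 51.9 mOsm/kg

51.9 mOsm/kg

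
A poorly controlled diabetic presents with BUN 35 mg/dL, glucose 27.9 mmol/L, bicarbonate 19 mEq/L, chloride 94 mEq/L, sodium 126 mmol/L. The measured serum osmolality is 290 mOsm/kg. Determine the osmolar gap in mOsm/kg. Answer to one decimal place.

-2.4 mOsm/kg

Calculated osmolality = 2·Na + glucose + BUN/2.8
= 2·126 + 27.9 + 35/2.8
= 252 + 27.90 + 12.50
= 292.4 mOsm/kg ≈ 292.4 mOsm/kg
Osmolar gap = measured − calculated = 290 − 292.4 = -2.4 mOsm/kg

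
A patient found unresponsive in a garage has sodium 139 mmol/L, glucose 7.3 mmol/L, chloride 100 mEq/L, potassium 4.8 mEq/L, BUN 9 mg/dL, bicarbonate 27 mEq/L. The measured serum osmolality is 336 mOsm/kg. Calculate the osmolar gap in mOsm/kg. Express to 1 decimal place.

47.5 mOsm/kg

Calculated osmolality = 2·Na + glucose + BUN/2.8
= 2·139 + 7.3 + 9/2.8
= 278 + 7.30 + 3.21
= 288.51 mOsm/kg ≈ 288.5 mOsm/kg
Osmolar gap = measured − calculated = 336 − 288.5 = 47.5 mOsm/kg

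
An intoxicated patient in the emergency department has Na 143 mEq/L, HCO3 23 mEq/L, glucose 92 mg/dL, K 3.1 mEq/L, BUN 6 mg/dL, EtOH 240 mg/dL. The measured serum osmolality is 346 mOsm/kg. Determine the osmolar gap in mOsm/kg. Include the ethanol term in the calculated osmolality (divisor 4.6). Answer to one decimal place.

Calculated osmolality = 2·Na + glucose/18 + BUN/2.8 + ethanol/4.6
= 2·143 + 92/18 + 6/2.8 + 240/4.6
= 286 + 5.11 + 2.14 + 52.17
= 345.42 mOsm/kg ≈ 345.4 mOsm/kg
Osmolar gap = measured − calculated = 346 − 345.4 = 0.6 mOsm/kg

0.6 mOsm/kg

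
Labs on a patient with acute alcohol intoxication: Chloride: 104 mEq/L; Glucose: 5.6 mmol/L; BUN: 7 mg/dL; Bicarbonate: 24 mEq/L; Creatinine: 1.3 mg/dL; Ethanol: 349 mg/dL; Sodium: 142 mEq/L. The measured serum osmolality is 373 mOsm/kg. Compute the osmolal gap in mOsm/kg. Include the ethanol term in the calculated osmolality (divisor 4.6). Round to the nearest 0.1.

5.0 mOsm/kg

Calculated osmolality = 2·Na + glucose + BUN/2.8 + ethanol/4.6
= 2·142 + 5.6 + 7/2.8 + 349/4.6
= 284 + 5.60 + 2.50 + 75.87
= 367.97 mOsm/kg ≈ 368.0 mOsm/kg
Osmolar gap = measured − calculated = 373 − 368.0 = 5.0 mOsm/kg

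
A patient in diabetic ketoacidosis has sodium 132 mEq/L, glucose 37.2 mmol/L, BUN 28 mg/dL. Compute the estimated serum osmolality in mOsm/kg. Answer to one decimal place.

311.2 mOsm/kg

Calculated osmolality = 2·Na + glucose + BUN/2.8
= 2·132 + 37.2 + 28/2.8
= 264 + 37.20 + 10
= 311.2 mOsm/kg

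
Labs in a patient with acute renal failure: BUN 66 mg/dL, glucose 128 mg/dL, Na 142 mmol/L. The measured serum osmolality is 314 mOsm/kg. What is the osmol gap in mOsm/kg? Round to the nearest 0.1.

-0.7 mOsm/kg

Calculated osmolality = 2·Na + glucose/18 + BUN/2.8
= 2·142 + 128/18 + 66/2.8
= 284 + 7.11 + 23.57
= 314.68 mOsm/kg ≈ 314.7 mOsm/kg
Osmolar gap = measured − calculated = 314 − 314.7 = -0.7 mOsm/kg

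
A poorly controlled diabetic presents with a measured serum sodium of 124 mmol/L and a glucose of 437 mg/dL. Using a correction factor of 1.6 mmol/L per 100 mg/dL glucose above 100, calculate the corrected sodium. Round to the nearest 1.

Corrected Na = measured Na + 1.6 · (glucose − 100)/100
= 124 + 1.6 · (437 − 100)/100
= 124 + 5.4
= 129.4 mmol/L

129 mmol/L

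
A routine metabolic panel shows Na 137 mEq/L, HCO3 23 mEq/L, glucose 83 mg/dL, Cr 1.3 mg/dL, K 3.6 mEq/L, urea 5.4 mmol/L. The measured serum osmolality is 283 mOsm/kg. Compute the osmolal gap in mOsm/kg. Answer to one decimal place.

-1.0 mOsm/kg

Calculated osmolality = 2·Na + glucose/18 + urea
= 2·137 + 83/18 + 5.4
= 274 + 4.61 + 5.40
= 284.01 mOsm/kg ≈ 284.0 mOsm/kg
Osmolar gap = measured − calculated = 283 − 284.0 = -1.0 mOsm/kg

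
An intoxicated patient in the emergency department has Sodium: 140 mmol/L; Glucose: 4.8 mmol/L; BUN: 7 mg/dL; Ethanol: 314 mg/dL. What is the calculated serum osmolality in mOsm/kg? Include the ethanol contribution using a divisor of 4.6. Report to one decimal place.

355.6 mOsm/kg

Calculated osmolality = 2·Na + glucose + BUN/2.8 + ethanol/4.6
= 2·140 + 4.8 + 7/2.8 + 314/4.6
= 280 + 4.80 + 2.50 + 68.26
= 355.56 mOsm/kg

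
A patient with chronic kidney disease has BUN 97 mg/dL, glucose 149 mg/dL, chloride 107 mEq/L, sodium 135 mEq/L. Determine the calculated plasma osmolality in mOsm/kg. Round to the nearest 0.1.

312.9 mOsm/kg

Calculated osmolality = 2·Na + glucose/18 + BUN/2.8
= 2·135 + 149/18 + 97/2.8
= 270 + 8.28 + 34.64
= 312.92 mOsm/kg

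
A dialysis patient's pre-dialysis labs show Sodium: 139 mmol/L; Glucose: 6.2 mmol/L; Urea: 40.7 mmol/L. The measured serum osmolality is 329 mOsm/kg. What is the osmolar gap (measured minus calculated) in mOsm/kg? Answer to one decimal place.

Calculated osmolality = 2·Na + glucose + urea
= 2·139 + 6.2 + 40.7
= 278 + 6.20 + 40.70
= 324.9 mOsm/kg ≈ 324.9 mOsm/kg
Osmolar gap = measured − calculated = 329 − 324.9 = 4.1 mOsm/kg

4.1 mOsm/kg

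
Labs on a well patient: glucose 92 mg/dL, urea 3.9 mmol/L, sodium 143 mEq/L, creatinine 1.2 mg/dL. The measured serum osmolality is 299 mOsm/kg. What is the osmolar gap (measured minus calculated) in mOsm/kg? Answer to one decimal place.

Calculated osmolality = 2·Na + glucose/18 + urea
= 2·143 + 92/18 + 3.9
= 286 + 5.11 + 3.90
= 295.01 mOsm/kg ≈ 295.0 mOsm/kg
Osmolar gap = measured − calculated = 299 − 295.0 = 4.0 mOsm/kg

4.0 mOsm/kg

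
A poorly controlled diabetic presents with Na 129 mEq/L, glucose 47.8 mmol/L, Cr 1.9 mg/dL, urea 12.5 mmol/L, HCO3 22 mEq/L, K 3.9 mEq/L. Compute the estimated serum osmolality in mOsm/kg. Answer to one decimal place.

318.3 mOsm/kg

Calculated osmolality = 2·Na + glucose + urea
= 2·129 + 47.8 + 12.5
= 258 + 47.80 + 12.50
= 318.3 mOsm/kg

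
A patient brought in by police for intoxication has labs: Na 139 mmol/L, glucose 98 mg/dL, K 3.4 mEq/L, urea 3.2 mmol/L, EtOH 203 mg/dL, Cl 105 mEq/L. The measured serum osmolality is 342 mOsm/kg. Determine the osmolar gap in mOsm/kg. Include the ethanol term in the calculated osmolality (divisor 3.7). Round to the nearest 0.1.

Calculated osmolality = 2·Na + glucose/18 + urea + ethanol/3.7
= 2·139 + 98/18 + 3.2 + 203/3.7
= 278 + 5.44 + 3.20 + 54.86
= 341.5 mOsm/kg ≈ 341.5 mOsm/kg
Osmolar gap = measured − calculated = 342 − 341.5 = 0.5 mOsm/kg

0.5 mOsm/kg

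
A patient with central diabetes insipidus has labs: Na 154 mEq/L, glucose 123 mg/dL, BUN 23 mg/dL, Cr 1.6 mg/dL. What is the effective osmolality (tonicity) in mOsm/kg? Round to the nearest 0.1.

Effective osmolality excludes urea (freely permeant across cell membranes):
2·Na + glucose/18
= 2·154 + 123/18
= 308 + 6.83
= 314.83 mOsm/kg

314.8 mOsm/kg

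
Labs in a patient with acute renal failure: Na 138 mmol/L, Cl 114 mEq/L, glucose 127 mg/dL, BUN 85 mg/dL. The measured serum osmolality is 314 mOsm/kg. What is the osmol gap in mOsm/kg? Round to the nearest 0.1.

Calculated osmolality = 2·Na + glucose/18 + BUN/2.8
= 2·138 + 127/18 + 85/2.8
= 276 + 7.06 + 30.36
= 313.42 mOsm/kg ≈ 313.4 mOsm/kg
Osmolar gap = measured − calculated = 314 − 313.4 = 0.6 mOsm/kg

0.6 mOsm/kg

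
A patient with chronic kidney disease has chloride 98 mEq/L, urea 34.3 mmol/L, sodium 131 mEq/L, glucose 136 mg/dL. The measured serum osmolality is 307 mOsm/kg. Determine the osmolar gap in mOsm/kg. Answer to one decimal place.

Calculated osmolality = 2·Na + glucose/18 + urea
= 2·131 + 136/18 + 34.3
= 262 + 7.56 + 34.30
= 303.86 mOsm/kg ≈ 303.9 mOsm/kg
Osmolar gap = measured − calculated = 307 − 303.9 = 3.1 mOsm/kg

3.1 mOsm/kg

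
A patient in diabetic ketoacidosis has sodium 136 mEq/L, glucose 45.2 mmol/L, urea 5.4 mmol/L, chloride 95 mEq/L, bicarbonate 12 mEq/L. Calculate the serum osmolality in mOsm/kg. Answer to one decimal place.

Calculated osmolality = 2·Na + glucose + urea
= 2·136 + 45.2 + 5.4
= 272 + 45.20 + 5.40
= 322.6 mOsm/kg

322.6 mOsm/kg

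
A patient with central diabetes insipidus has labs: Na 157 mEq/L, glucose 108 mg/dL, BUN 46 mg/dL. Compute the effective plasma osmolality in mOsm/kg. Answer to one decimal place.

320.0 mOsm/kg

Effective osmolality excludes urea (freely permeant across cell membranes):
2·Na + glucose/18
= 2·157 + 108/18
= 314 + 6
= 320 mOsm/kg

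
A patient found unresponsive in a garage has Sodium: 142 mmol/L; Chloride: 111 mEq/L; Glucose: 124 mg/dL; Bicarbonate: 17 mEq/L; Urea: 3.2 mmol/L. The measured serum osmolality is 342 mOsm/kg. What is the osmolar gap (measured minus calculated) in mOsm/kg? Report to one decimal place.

Calculated osmolality = 2·Na + glucose/18 + urea
= 2·142 + 124/18 + 3.2
= 284 + 6.89 + 3.20
= 294.09 mOsm/kg ≈ 294.1 mOsm/kg
Osmolar gap = measured − calculated = 342 − 294.1 = 47.9 mOsm/kg

47.9 mOsm/kg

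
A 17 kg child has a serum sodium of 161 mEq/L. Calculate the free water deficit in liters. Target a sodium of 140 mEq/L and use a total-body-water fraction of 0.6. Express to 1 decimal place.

1.5 L

TBW = 0.6 · 17 = 10.2 L
Free water deficit = TBW · (Na/140 − 1)
= 10.2 · (161/140 − 1)
= 10.2 · 0.15
= 1.53 L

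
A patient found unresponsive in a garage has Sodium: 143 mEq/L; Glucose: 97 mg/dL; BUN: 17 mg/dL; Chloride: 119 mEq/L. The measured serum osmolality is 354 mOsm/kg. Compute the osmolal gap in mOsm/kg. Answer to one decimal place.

Calculated osmolality = 2·Na + glucose/18 + BUN/2.8
= 2·143 + 97/18 + 17/2.8
= 286 + 5.39 + 6.07
= 297.46 mOsm/kg ≈ 297.5 mOsm/kg
Osmolar gap = measured − calculated = 354 − 297.5 = 56.5 mOsm/kg

56.5 mOsm/kg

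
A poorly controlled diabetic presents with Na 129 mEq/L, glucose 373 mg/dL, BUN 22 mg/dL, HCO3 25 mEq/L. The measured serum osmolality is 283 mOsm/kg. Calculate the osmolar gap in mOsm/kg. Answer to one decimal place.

Calculated osmolality = 2·Na + glucose/18 + BUN/2.8
= 2·129 + 373/18 + 22/2.8
= 258 + 20.72 + 7.86
= 286.58 mOsm/kg ≈ 286.6 mOsm/kg
Osmolar gap = measured − calculated = 283 − 286.6 = -3.6 mOsm/kg

-3.6 mOsm/kg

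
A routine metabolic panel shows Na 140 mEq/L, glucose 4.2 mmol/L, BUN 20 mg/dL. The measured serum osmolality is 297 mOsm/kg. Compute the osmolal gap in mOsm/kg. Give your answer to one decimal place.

Calculated osmolality = 2·Na + glucose + BUN/2.8
= 2·140 + 4.2 + 20/2.8
= 280 + 4.20 + 7.14
= 291.34 mOsm/kg ≈ 291.3 mOsm/kg
Osmolar gap = measured − calculated = 297 − 291.3 = 5.7 mOsm/kg

5.7 mOsm/kg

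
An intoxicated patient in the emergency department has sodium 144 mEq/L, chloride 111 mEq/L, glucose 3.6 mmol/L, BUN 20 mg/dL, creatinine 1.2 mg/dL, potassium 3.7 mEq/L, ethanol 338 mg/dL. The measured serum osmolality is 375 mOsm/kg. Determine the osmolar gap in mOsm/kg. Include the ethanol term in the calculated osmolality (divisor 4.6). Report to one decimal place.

2.8 mOsm/kg

Calculated osmolality = 2·Na + glucose + BUN/2.8 + ethanol/4.6
= 2·144 + 3.6 + 20/2.8 + 338/4.6
= 288 + 3.60 + 7.14 + 73.48
= 372.22 mOsm/kg ≈ 372.2 mOsm/kg
Osmolar gap = measured − calculated = 375 − 372.2 = 2.8 mOsm/kg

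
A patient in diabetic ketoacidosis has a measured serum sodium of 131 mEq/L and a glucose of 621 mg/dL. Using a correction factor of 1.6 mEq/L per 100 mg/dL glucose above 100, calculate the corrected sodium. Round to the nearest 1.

Corrected Na = measured Na + 1.6 · (glucose − 100)/100
= 131 + 1.6 · (621 − 100)/100
= 131 + 8.3
= 139.3 mEq/L

139 mEq/L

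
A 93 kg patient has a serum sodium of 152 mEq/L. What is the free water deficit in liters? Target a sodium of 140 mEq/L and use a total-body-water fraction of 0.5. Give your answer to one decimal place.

TBW = 0.5 · 93 = 46.5 L
Free water deficit = TBW · (Na/140 − 1)
= 46.5 · (152/140 − 1)
= 46.5 · 0.0857
= 3.99 L

4.0 L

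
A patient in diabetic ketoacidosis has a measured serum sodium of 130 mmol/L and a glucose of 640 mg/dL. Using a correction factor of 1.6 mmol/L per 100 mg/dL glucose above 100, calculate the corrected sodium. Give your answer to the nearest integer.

139 mmol/L

Corrected Na = measured Na + 1.6 · (glucose − 100)/100
= 130 + 1.6 · (640 − 100)/100
= 130 + 8.6
= 138.6 mmol/L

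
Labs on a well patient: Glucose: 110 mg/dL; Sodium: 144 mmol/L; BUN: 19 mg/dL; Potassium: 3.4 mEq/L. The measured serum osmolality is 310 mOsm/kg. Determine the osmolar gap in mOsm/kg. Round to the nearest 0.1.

9.1 mOsm/kg

Calculated osmolality = 2·Na + glucose/18 + BUN/2.8
= 2·144 + 110/18 + 19/2.8
= 288 + 6.11 + 6.79
= 300.9 mOsm/kg ≈ 300.9 mOsm/kg
Osmolar gap = measured − calculated = 310 − 300.9 = 9.1 mOsm/kg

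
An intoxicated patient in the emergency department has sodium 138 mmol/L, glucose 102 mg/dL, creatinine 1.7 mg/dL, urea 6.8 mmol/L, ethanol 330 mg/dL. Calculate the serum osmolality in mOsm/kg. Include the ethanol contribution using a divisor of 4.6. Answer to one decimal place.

Calculated osmolality = 2·Na + glucose/18 + urea + ethanol/4.6
= 2·138 + 102/18 + 6.8 + 330/4.6
= 276 + 5.67 + 6.80 + 71.74
= 360.21 mOsm/kg

360.2 mOsm/kg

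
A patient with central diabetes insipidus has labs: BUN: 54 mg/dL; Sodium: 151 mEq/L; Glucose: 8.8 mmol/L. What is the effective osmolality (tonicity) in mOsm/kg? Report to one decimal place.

Effective osmolality excludes urea (freely permeant across cell membranes):
2·Na + glucose
= 2·151 + 8.8
= 302 + 8.8
= 310.8 mOsm/kg

310.8 mOsm/kg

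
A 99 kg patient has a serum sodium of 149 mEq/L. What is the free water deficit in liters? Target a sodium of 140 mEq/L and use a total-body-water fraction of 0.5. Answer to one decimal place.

3.2 L

TBW = 0.5 · 99 = 49.5 L
Free water deficit = TBW · (Na/140 − 1)
= 49.5 · (149/140 − 1)
= 49.5 · 0.0643
= 3.18 L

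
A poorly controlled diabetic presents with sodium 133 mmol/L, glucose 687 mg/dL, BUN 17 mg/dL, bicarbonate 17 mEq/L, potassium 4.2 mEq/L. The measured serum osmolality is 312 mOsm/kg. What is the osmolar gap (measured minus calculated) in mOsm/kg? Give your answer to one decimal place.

Calculated osmolality = 2·Na + glucose/18 + BUN/2.8
= 2·133 + 687/18 + 17/2.8
= 266 + 38.17 + 6.07
= 310.24 mOsm/kg ≈ 310.2 mOsm/kg
Osmolar gap = measured − calculated = 312 − 310.2 = 1.8 mOsm/kg

1.8 mOsm/kg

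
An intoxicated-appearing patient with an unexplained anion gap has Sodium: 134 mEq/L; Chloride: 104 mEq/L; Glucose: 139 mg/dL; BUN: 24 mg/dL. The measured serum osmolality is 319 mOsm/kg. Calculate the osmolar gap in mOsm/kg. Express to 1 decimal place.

Calculated osmolality = 2·Na + glucose/18 + BUN/2.8
= 2·134 + 139/18 + 24/2.8
= 268 + 7.72 + 8.57
= 284.29 mOsm/kg ≈ 284.3 mOsm/kg
Osmolar gap = measured − calculated = 319 − 284.3 = 34.7 mOsm/kg

34.7 mOsm/kg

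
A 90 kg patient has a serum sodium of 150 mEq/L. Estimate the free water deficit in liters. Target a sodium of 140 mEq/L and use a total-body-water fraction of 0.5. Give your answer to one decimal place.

TBW = 0.5 · 90 = 45 L
Free water deficit = TBW · (Na/140 − 1)
= 45 · (150/140 − 1)
= 45 · 0.0714
= 3.21 L

3.2 L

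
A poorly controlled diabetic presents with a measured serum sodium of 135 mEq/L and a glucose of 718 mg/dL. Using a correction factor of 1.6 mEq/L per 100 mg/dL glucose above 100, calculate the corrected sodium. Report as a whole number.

Corrected Na = measured Na + 1.6 · (glucose − 100)/100
= 135 + 1.6 · (718 − 100)/100
= 135 + 9.9
= 144.9 mEq/L

145 mEq/L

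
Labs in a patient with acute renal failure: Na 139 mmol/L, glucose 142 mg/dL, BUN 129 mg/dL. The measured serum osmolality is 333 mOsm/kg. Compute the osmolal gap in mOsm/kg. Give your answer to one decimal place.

Calculated osmolality = 2·Na + glucose/18 + BUN/2.8
= 2·139 + 142/18 + 129/2.8
= 278 + 7.89 + 46.07
= 331.96 mOsm/kg ≈ 332.0 mOsm/kg
Osmolar gap = measured − calculated = 333 − 332.0 = 1.0 mOsm/kg

1.0 mOsm/kg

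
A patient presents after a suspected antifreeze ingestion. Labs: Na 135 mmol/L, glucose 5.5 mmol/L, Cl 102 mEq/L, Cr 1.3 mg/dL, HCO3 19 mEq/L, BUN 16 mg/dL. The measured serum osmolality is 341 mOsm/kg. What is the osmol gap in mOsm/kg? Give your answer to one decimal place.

Calculated osmolality = 2·Na + glucose + BUN/2.8
= 2·135 + 5.5 + 16/2.8
= 270 + 5.50 + 5.71
= 281.21 mOsm/kg ≈ 281.2 mOsm/kg
Osmolar gap = measured − calculated = 341 − 281.2 = 59.8 mOsm/kg

59.8 mOsm/kg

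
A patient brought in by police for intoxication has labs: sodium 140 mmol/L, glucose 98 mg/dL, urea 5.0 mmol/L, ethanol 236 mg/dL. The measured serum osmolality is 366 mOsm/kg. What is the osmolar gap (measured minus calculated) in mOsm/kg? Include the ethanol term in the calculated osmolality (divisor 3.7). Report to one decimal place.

Calculated osmolality = 2·Na + glucose/18 + urea + ethanol/3.7
= 2·140 + 98/18 + 5 + 236/3.7
= 280 + 5.44 + 5 + 63.78
= 354.22 mOsm/kg ≈ 354.2 mOsm/kg
Osmolar gap = measured − calculated = 366 − 354.2 = 11.8 mOsm/kg

11.8 mOsm/kg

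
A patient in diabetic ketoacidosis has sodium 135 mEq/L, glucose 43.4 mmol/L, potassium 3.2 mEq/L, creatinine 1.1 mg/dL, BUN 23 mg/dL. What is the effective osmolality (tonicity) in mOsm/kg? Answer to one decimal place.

313.4 mOsm/kg

Effective osmolality excludes urea (freely permeant across cell membranes):
2·Na + glucose
= 2·135 + 43.4
= 270 + 43.4
= 313.4 mOsm/kg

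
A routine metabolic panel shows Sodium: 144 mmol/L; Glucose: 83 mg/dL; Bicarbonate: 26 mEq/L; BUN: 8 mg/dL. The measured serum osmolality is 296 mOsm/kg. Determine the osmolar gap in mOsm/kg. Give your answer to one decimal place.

Calculated osmolality = 2·Na + glucose/18 + BUN/2.8
= 2·144 + 83/18 + 8/2.8
= 288 + 4.61 + 2.86
= 295.47 mOsm/kg ≈ 295.5 mOsm/kg
Osmolar gap = measured − calculated = 296 − 295.5 = 0.5 mOsm/kg

0.5 mOsm/kg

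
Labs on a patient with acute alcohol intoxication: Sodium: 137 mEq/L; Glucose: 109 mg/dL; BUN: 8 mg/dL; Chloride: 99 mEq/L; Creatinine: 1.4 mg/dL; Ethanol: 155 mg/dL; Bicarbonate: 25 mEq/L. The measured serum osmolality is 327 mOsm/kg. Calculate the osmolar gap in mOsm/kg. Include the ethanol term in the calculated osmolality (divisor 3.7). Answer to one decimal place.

Calculated osmolality = 2·Na + glucose/18 + BUN/2.8 + ethanol/3.7
= 2·137 + 109/18 + 8/2.8 + 155/3.7
= 274 + 6.06 + 2.86 + 41.89
= 324.81 mOsm/kg ≈ 324.8 mOsm/kg
Osmolar gap = measured − calculated = 327 − 324.8 = 2.2 mOsm/kg

2.2 mOsm/kg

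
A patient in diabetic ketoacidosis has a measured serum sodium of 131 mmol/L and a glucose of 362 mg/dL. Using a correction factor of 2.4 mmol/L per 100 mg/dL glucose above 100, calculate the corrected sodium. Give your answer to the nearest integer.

137 mmol/L

Corrected Na = measured Na + 2.4 · (glucose − 100)/100
= 131 + 2.4 · (362 − 100)/100
= 131 + 6.3
= 137.3 mmol/L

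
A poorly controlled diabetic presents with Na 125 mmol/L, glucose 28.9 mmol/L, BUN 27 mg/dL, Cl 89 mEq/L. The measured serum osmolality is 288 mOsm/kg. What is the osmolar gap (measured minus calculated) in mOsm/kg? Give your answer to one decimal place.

Calculated osmolality = 2·Na + glucose + BUN/2.8
= 2·125 + 28.9 + 27/2.8
= 250 + 28.90 + 9.64
= 288.54 mOsm/kg ≈ 288.5 mOsm/kg
Osmolar gap = measured − calculated = 288 − 288.5 = -0.5 mOsm/kg

-0.5 mOsm/kg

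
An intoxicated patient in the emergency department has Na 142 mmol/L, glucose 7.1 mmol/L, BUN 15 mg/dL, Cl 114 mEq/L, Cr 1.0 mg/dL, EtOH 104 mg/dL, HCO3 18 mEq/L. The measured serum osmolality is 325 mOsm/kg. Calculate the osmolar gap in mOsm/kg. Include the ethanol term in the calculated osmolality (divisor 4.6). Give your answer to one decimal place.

5.9 mOsm/kg

Calculated osmolality = 2·Na + glucose + BUN/2.8 + ethanol/4.6
= 2·142 + 7.1 + 15/2.8 + 104/4.6
= 284 + 7.10 + 5.36 + 22.61
= 319.07 mOsm/kg ≈ 319.1 mOsm/kg
Osmolar gap = measured − calculated = 325 − 319.1 = 5.9 mOsm/kg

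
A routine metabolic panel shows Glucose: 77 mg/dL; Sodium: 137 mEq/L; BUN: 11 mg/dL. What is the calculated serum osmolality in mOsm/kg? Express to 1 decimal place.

Calculated osmolality = 2·Na + glucose/18 + BUN/2.8
= 2·137 + 77/18 + 11/2.8
= 274 + 4.28 + 3.93
= 282.21 mOsm/kg

282.2 mOsm/kg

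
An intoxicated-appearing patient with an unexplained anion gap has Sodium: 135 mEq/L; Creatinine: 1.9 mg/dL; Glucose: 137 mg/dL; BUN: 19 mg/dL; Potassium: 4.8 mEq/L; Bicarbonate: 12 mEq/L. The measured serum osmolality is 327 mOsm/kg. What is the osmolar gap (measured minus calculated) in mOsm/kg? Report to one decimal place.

Calculated osmolality = 2·Na + glucose/18 + BUN/2.8
= 2·135 + 137/18 + 19/2.8
= 270 + 7.61 + 6.79
= 284.4 mOsm/kg ≈ 284.4 mOsm/kg
Osmolar gap = measured − calculated = 327 − 284.4 = 42.6 mOsm/kg

42.6 mOsm/kg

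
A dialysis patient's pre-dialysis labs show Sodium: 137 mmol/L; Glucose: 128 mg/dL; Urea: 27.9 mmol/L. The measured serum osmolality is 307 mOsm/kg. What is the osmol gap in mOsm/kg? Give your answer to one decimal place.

Calculated osmolality = 2·Na + glucose/18 + urea
= 2·137 + 128/18 + 27.9
= 274 + 7.11 + 27.90
= 309.01 mOsm/kg ≈ 309.0 mOsm/kg
Osmolar gap = measured − calculated = 307 − 309.0 = -2.0 mOsm/kg

-2.0 mOsm/kg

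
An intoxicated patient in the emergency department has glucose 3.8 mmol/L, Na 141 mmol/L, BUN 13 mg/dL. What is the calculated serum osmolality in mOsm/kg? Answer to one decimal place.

Calculated osmolality = 2·Na + glucose + BUN/2.8
= 2·141 + 3.8 + 13/2.8
= 282 + 3.80 + 4.64
= 290.44 mOsm/kg

290.4 mOsm/kg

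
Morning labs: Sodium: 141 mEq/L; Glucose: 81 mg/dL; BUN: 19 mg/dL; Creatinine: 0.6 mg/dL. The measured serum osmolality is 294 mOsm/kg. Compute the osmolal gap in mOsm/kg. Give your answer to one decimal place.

0.7 mOsm/kg

Calculated osmolality = 2·Na + glucose/18 + BUN/2.8
= 2·141 + 81/18 + 19/2.8
= 282 + 4.50 + 6.79
= 293.29 mOsm/kg ≈ 293.3 mOsm/kg
Osmolar gap = measured − calculated = 294 − 293.3 = 0.7 mOsm/kg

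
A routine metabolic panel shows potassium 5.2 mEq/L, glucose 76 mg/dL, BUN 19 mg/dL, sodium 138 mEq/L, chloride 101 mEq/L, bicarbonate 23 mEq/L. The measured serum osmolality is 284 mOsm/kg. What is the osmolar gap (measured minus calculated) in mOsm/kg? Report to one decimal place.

Calculated osmolality = 2·Na + glucose/18 + BUN/2.8
= 2·138 + 76/18 + 19/2.8
= 276 + 4.22 + 6.79
= 287.01 mOsm/kg ≈ 287.0 mOsm/kg
Osmolar gap = measured − calculated = 284 − 287.0 = -3.0 mOsm/kg

-3.0 mOsm/kg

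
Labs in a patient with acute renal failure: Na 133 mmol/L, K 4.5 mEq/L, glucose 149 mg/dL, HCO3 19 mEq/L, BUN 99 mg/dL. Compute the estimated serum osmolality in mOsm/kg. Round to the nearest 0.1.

Calculated osmolality = 2·Na + glucose/18 + BUN/2.8
= 2·133 + 149/18 + 99/2.8
= 266 + 8.28 + 35.36
= 309.64 mOsm/kg

309.6 mOsm/kg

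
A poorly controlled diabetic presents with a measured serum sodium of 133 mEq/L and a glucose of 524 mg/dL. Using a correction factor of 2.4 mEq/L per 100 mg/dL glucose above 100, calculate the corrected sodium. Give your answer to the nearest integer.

Corrected Na = measured Na + 2.4 · (glucose − 100)/100
= 133 + 2.4 · (524 − 100)/100
= 133 + 10.2
= 143.2 mEq/L

143 mEq/L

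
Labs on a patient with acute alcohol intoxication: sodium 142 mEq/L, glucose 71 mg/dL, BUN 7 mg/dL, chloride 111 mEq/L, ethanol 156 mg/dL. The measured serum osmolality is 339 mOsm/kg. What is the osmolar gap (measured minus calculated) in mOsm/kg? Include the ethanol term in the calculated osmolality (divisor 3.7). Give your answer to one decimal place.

6.4 mOsm/kg

Calculated osmolality = 2·Na + glucose/18 + BUN/2.8 + ethanol/3.7
= 2·142 + 71/18 + 7/2.8 + 156/3.7
= 284 + 3.94 + 2.50 + 42.16
= 332.6 mOsm/kg ≈ 332.6 mOsm/kg
Osmolar gap = measured − calculated = 339 − 332.6 = 6.4 mOsm/kg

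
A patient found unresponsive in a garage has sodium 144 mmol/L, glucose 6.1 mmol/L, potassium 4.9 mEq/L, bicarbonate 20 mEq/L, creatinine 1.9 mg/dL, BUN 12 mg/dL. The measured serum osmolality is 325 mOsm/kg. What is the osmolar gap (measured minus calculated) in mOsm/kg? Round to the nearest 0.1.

Calculated osmolality = 2·Na + glucose + BUN/2.8
= 2·144 + 6.1 + 12/2.8
= 288 + 6.10 + 4.29
= 298.39 mOsm/kg ≈ 298.4 mOsm/kg
Osmolar gap = measured − calculated = 325 − 298.4 = 26.6 mOsm/kg

26.6 mOsm/kg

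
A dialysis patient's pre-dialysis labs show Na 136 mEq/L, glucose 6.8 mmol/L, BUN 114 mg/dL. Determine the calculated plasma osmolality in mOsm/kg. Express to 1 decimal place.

Calculated osmolality = 2·Na + glucose + BUN/2.8
= 2·136 + 6.8 + 114/2.8
= 272 + 6.80 + 40.71
= 319.51 mOsm/kg

319.5 mOsm/kg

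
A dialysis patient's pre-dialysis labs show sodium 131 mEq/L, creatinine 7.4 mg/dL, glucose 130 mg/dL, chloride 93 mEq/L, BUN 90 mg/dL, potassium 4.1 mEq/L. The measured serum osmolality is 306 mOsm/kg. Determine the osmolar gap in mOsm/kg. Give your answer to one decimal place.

Calculated osmolality = 2·Na + glucose/18 + BUN/2.8
= 2·131 + 130/18 + 90/2.8
= 262 + 7.22 + 32.14
= 301.36 mOsm/kg ≈ 301.4 mOsm/kg
Osmolar gap = measured − calculated = 306 − 301.4 = 4.6 mOsm/kg

4.6 mOsm/kg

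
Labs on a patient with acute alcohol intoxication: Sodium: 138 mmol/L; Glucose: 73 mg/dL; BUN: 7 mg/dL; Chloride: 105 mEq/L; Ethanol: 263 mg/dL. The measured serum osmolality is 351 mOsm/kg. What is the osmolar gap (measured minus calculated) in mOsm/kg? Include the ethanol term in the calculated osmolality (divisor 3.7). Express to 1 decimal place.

Calculated osmolality = 2·Na + glucose/18 + BUN/2.8 + ethanol/3.7
= 2·138 + 73/18 + 7/2.8 + 263/3.7
= 276 + 4.06 + 2.50 + 71.08
= 353.64 mOsm/kg ≈ 353.6 mOsm/kg
Osmolar gap = measured − calculated = 351 − 353.6 = -2.6 mOsm/kg

-2.6 mOsm/kg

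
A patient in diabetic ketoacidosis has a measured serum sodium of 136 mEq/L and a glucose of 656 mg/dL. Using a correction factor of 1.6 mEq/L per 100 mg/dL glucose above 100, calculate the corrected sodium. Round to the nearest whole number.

145 mEq/L

Corrected Na = measured Na + 1.6 · (glucose − 100)/100
= 136 + 1.6 · (656 − 100)/100
= 136 + 8.9
= 144.9 mEq/L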